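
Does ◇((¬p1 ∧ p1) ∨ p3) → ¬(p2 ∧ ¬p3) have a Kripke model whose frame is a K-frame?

1. ◇((¬p1 ∧ p1) ∨ p3) → ¬(p2 ∧ ¬p3), u
2. ¬(p2 ∧ ¬p3), u
3. p3, u

Yes, satisfiable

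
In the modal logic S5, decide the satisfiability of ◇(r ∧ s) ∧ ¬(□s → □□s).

1. ◇(r ∧ s) ∧ ¬(□s → □□s), u
2. ◇(r ∧ s), u
3. ¬(□s → □□s), u
4. □s, u
5. ¬□□s, u
6. s, u
7. r ∧ s, v
8. r, v
9. s, v
10. ¬□s, w
11. s, w
12. ¬s, x
13. s, x
Accessibility: uRu, uRv, uRw, uRx, vRu, vRv, vRw, vRx, wRu, wRv, wRw, wRx, xRu, xRv, xRw, xRx
Branch closes: s and ¬s both at x.
(One branch shown.) All branches close.

No, unsatisfiable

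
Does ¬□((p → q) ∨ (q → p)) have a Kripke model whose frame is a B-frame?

Unsatisfiable

1. ¬□((p → q) ∨ (q → p)), w0
2. ¬((p → q) ∨ (q → p)), w1
3. ¬(p → q), w1
4. ¬(q → p), w1
5. p, w1
6. ¬q, w1
7. q, w1
8. ¬p, w1
Accessibility: w0Rw0, w0Rw1, w1Rw0, w1Rw1
Branch closes: q and ¬q both at w1.
Every branch closes; the branch above is one of them.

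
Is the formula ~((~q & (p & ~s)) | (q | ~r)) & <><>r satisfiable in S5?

1. ~((~q & (p & ~s)) | (q | ~r)) & <><>r, 0
2. ~((~q & (p & ~s)) | (q | ~r)), 0
3. <><>r, 0
4. ~(~q & (p & ~s)), 0
5. ~(q | ~r), 0
6. ~q, 0
7. r, 0
8. ~(p & ~s), 0
9. s, 0
10. <>r, 1
11. r, 2
Accessibility: 0R0, 0R1, 0R2, 1R0, 1R1, 1R2, 2R0, 2R1, 2R2

Satisfiable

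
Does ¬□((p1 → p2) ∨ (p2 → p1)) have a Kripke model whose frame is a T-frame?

1. ¬□((p1 → p2) ∨ (p2 → p1)), 0
2. ¬((p1 → p2) ∨ (p2 → p1)), 1
3. ¬(p1 → p2), 1
4. ¬(p2 → p1), 1
5. p1, 1
6. ¬p2, 1
7. p2, 1
8. ¬p1, 1
Accessibility: 0R0, 0R1, 1R1
Branch closes: p2 and ¬p2 both at 1.
(One branch shown.) All branches close.

Unsatisfiable (every branch closes)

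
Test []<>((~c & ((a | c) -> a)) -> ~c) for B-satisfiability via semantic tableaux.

1. []<>((~c & ((a | c) -> a)) -> ~c), u
2. <>((~c & ((a | c) -> a)) -> ~c), u   [[]-rule on 1 via uRu]
3. (~c & ((a | c) -> a)) -> ~c, v   [<>-rule on 2: fresh world v, uRv]
4. <>((~c & ((a | c) -> a)) -> ~c), v   [[]-rule on 1 via uRv]
5. ~c, v   [->-rule on 3 (branches; this branch)]
6. (~c & ((a | c) -> a)) -> ~c, w   [<>-rule on 4: fresh world w, vRw]
7. ~c, w   [->-rule on 6 (branches; this branch)]
Accessibility: uRu, uRv, vRu, vRv, vRw, wRv, wRw

Satisfiable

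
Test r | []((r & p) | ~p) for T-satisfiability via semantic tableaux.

1. r | []((r & p) | ~p), 0
2. []((r & p) | ~p), 0
3. (r & p) | ~p, 0
4. ~p, 0
Accessibility: 0R0

Yes, satisfiable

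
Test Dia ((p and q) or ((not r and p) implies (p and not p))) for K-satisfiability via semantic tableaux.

Yes, satisfiable

1. Dia ((p and q) or ((not r and p) implies (p and not p))), 0
2. (p and q) or ((not r and p) implies (p and not p)), 1
3. (not r and p) implies (p and not p), 1
4. not (not r and p), 1
5. not p, 1
Accessibility: 0R1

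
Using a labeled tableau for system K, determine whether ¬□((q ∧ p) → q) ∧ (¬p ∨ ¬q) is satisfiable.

1. ¬□((q ∧ p) → q) ∧ (¬p ∨ ¬q), w0
2. ¬□((q ∧ p) → q), w0   [∧-rule on 1]
3. ¬p ∨ ¬q, w0   [∧-rule on 1]
4. ¬q, w0   [∨-rule on 3 (branches; this branch)]
5. ¬((q ∧ p) → q), w1   [¬□-rule on 2: fresh world w1, w0Rw1]
6. q ∧ p, w1   [¬→-rule on 5]
7. ¬q, w1   [¬→-rule on 5]
8. q, w1   [∧-rule on 6]
9. p, w1   [∧-rule on 6]
Accessibility: w0Rw1
Branch closes: q and ¬q both at w1.
(One branch shown.) All branches close.

No, unsatisfiable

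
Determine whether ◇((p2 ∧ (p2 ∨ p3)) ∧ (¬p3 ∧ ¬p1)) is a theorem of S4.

Tableau for the negation ¬◇((p2 ∧ (p2 ∨ p3)) ∧ (¬p3 ∧ ¬p1)):
1. ¬◇((p2 ∧ (p2 ∨ p3)) ∧ (¬p3 ∧ ¬p1)), w0
2. ¬((p2 ∧ (p2 ∨ p3)) ∧ (¬p3 ∧ ¬p1)), w0
3. ¬(¬p3 ∧ ¬p1), w0
4. p1, w0
Accessibility: w0Rw0
The negation has an open branch (countermodel exists).

Not valid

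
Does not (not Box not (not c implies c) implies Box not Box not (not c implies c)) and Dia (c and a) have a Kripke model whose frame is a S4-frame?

Satisfiable (open branch found)

1. not (not Box not (not c implies c) implies Box not Box not (not c implies c)) and Dia (c and a), u
2. not (not Box not (not c implies c) implies Box not Box not (not c implies c)), u   [and-rule on 1]
3. Dia (c and a), u   [and-rule on 1]
4. not Box not (not c implies c), u   [neg-implies-rule on 2]
5. not Box not Box not (not c implies c), u   [neg-implies-rule on 2]
6. c and a, v   [Dia-rule on 3: fresh world v, uRv]
7. c, v   [and-rule on 6]
8. a, v   [and-rule on 6]
9. not c implies c, w   [neg-Box-rule on 4: fresh world w, uRw]
10. c, w   [implies-rule on 9 (branches; this branch)]
11. Box not (not c implies c), x   [neg-Box-rule on 5: fresh world x, uRx]
12. not (not c implies c), x   [Box-rule on 11 via xRx]
13. not c, x   [neg-implies-rule on 12]
Accessibility: uRu, uRv, uRw, uRx, vRv, wRw, xRx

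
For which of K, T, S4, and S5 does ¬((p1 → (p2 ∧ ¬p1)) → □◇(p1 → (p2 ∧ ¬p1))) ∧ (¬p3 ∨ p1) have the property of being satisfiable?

K, T, S4

S4-tableau for the formula:
1. ¬((p1 → (p2 ∧ ¬p1)) → □◇(p1 → (p2 ∧ ¬p1))) ∧ (¬p3 ∨ p1), 0
2. ¬((p1 → (p2 ∧ ¬p1)) → □◇(p1 → (p2 ∧ ¬p1))), 0
3. ¬p3 ∨ p1, 0
4. p1 → (p2 ∧ ¬p1), 0
5. ¬□◇(p1 → (p2 ∧ ¬p1)), 0
6. ¬p3, 0
7. p2 ∧ ¬p1, 0
8. p2, 0
9. ¬p1, 0
10. ¬◇(p1 → (p2 ∧ ¬p1)), 1
11. ¬(p1 → (p2 ∧ ¬p1)), 1
12. p1, 1
13. ¬(p2 ∧ ¬p1), 1
Accessibility: 0R0, 0R1, 1R1
Complete open branch: satisfiable in S4, hence also in K, T (this S4-model is also a K-model and a T-model).
S5-tableau for the formula:
1. ¬((p1 → (p2 ∧ ¬p1)) → □◇(p1 → (p2 ∧ ¬p1))) ∧ (¬p3 ∨ p1), 0
2. ¬((p1 → (p2 ∧ ¬p1)) → □◇(p1 → (p2 ∧ ¬p1))), 0
3. ¬p3 ∨ p1, 0
4. p1 → (p2 ∧ ¬p1), 0
5. ¬□◇(p1 → (p2 ∧ ¬p1)), 0
6. ¬p3, 0
7. p2 ∧ ¬p1, 0
8. p2, 0
9. ¬p1, 0
10. ¬◇(p1 → (p2 ∧ ¬p1)), 1
11. ¬(p1 → (p2 ∧ ¬p1)), 0
12. p1, 0
13. ¬(p2 ∧ ¬p1), 0
Accessibility: 0R0, 0R1, 1R0, 1R1
Branch closes: p1 and ¬p1 both at 0.
Every branch closes (one shown): unsatisfiable in S5.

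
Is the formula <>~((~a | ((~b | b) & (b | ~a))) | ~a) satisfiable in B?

1. <>~((~a | ((~b | b) & (b | ~a))) | ~a), w0
2. ~((~a | ((~b | b) & (b | ~a))) | ~a), w1   [<>-rule on 1: fresh world w1, w0Rw1]
3. ~(~a | ((~b | b) & (b | ~a))), w1   [~|-rule on 2]
4. a, w1   [~|-rule on 2]
5. ~((~b | b) & (b | ~a)), w1   [~|-rule on 3]
6. ~(b | ~a), w1   [~&-rule on 5 (branches; this branch)]
7. ~b, w1   [~|-rule on 6]
Accessibility: w0Rw0, w0Rw1, w1Rw0, w1Rw1

Yes, satisfiable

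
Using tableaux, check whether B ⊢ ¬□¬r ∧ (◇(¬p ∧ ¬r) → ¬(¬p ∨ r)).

Tableau for the negation ¬(¬□¬r ∧ (◇(¬p ∧ ¬r) → ¬(¬p ∨ r))):
1. ¬(¬□¬r ∧ (◇(¬p ∧ ¬r) → ¬(¬p ∨ r))), 0
2. ¬(◇(¬p ∧ ¬r) → ¬(¬p ∨ r)), 0   [¬∧-rule on 1 (branches; this branch)]
3. ◇(¬p ∧ ¬r), 0   [¬→-rule on 2]
4. ¬p ∨ r, 0   [¬→-rule on 2]
5. r, 0   [∨-rule on 4 (branches; this branch)]
6. ¬p ∧ ¬r, 1   [◇-rule on 3: fresh world 1, 0R1]
7. ¬p, 1   [∧-rule on 6]
8. ¬r, 1   [∧-rule on 6]
Accessibility: 0R0, 0R1, 1R0, 1R1
The negation has an open branch (countermodel exists).

Not valid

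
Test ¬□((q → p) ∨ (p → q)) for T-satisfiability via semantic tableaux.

No, unsatisfiable

1. ¬□((q → p) ∨ (p → q)), 0
2. ¬((q → p) ∨ (p → q)), 1
3. ¬(q → p), 1
4. ¬(p → q), 1
5. q, 1
6. ¬p, 1
7. p, 1
8. ¬q, 1
Accessibility: 0R0, 0R1, 1R1
Branch closes: p and ¬p both at 1.
(One branch shown.) All branches close.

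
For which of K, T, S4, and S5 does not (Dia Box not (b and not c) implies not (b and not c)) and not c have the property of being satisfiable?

K, T, S4

S4-tableau for the formula:
1. not (Dia Box not (b and not c) implies not (b and not c)) and not c, u
2. not (Dia Box not (b and not c) implies not (b and not c)), u   [and-rule on 1]
3. not c, u   [and-rule on 1]
4. Dia Box not (b and not c), u   [neg-implies-rule on 2]
5. b and not c, u   [neg-implies-rule on 2]
6. b, u   [and-rule on 5]
7. Box not (b and not c), v   [Dia-rule on 4: fresh world v, uRv]
8. not (b and not c), v   [Box-rule on 7 via vRv]
9. c, v   [neg-and-rule on 8 (branches; this branch)]
Accessibility: uRu, uRv, vRv
Complete open branch: satisfiable in S4, hence also in K, T (this S4-model is also a K-model and a T-model).
S5-tableau for the formula:
1. not (Dia Box not (b and not c) implies not (b and not c)) and not c, u
2. not (Dia Box not (b and not c) implies not (b and not c)), u   [and-rule on 1]
3. not c, u   [and-rule on 1]
4. Dia Box not (b and not c), u   [neg-implies-rule on 2]
5. b and not c, u   [neg-implies-rule on 2]
6. b, u   [and-rule on 5]
7. Box not (b and not c), v   [Dia-rule on 4: fresh world v, uRv]
8. not (b and not c), u   [Box-rule on 7 via vRu]
9. not (b and not c), v   [Box-rule on 7 via vRv]
10. c, u   [neg-and-rule on 8 (branches; this branch)]
Accessibility: uRu, uRv, vRu, vRv
Branch closes: c and not c both at u.
Every branch closes (one shown): unsatisfiable in S5.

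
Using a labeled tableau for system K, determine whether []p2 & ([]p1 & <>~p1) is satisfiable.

No, unsatisfiable

1. []p2 & ([]p1 & <>~p1), u
2. []p2, u
3. []p1 & <>~p1, u
4. []p1, u
5. <>~p1, u
6. ~p1, v
7. p2, v
8. p1, v
Accessibility: uRv
Branch closes: p1 and ~p1 both at v.
(One branch shown.) All branches close.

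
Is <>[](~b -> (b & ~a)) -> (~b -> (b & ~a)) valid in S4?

No, not valid

Tableau for the negation ~(<>[](~b -> (b & ~a)) -> (~b -> (b & ~a))):
1. ~(<>[](~b -> (b & ~a)) -> (~b -> (b & ~a))), 0
2. <>[](~b -> (b & ~a)), 0
3. ~(~b -> (b & ~a)), 0
4. ~b, 0
5. ~(b & ~a), 0
6. a, 0
7. [](~b -> (b & ~a)), 1
8. ~b -> (b & ~a), 1
9. b & ~a, 1
10. b, 1
11. ~a, 1
Accessibility: 0R0, 0R1, 1R1
The negation has an open branch (countermodel exists).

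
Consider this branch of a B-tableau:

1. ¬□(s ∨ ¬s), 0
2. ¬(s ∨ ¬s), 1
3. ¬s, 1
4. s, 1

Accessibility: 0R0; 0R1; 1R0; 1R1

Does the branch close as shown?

Yes, closed

Both s and ¬s appear at 1.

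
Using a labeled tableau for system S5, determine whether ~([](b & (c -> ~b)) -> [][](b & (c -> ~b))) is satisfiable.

1. ~([](b & (c -> ~b)) -> [][](b & (c -> ~b))), w0
2. [](b & (c -> ~b)), w0
3. ~[][](b & (c -> ~b)), w0
4. b & (c -> ~b), w0
5. b, w0
6. c -> ~b, w0
7. ~c, w0
8. ~[](b & (c -> ~b)), w1
9. b & (c -> ~b), w1
10. b, w1
11. c -> ~b, w1
12. ~c, w1
13. ~(b & (c -> ~b)), w2
14. b & (c -> ~b), w2
15. b, w2
16. c -> ~b, w2
17. ~(c -> ~b), w2
18. c, w2
19. ~b, w2
Accessibility: w0Rw0, w0Rw1, w0Rw2, w1Rw0, w1Rw1, w1Rw2, w2Rw0, w2Rw1, w2Rw2
Branch closes: b and ~b both at w2.
All branches of the tableau close; one closing branch shown above.

No, unsatisfiable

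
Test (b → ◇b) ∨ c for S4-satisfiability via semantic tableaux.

Satisfiable

1. (b → ◇b) ∨ c, w0
2. c, w0
Accessibility: w0Rw0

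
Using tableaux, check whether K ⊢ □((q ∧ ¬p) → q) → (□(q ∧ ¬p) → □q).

Valid in K

Tableau for the negation ¬(□((q ∧ ¬p) → q) → (□(q ∧ ¬p) → □q)):
1. ¬(□((q ∧ ¬p) → q) → (□(q ∧ ¬p) → □q)), 0
2. □((q ∧ ¬p) → q), 0
3. ¬(□(q ∧ ¬p) → □q), 0
4. □(q ∧ ¬p), 0
5. ¬□q, 0
6. ¬q, 1
7. (q ∧ ¬p) → q, 1
8. q ∧ ¬p, 1
9. q, 1
10. ¬p, 1
Accessibility: 0R1
Branch closes: q and ¬q both at 1.
Every branch of the negation's tableau closes; the branch above is one of them.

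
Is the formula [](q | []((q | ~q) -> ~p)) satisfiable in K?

1. [](q | []((q | ~q) -> ~p)), u

Satisfiable (open branch found)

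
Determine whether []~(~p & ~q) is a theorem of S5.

Invalid (countermodel exists)

Tableau for the negation ~[]~(~p & ~q):
1. ~[]~(~p & ~q), 0
2. ~p & ~q, 1
3. ~p, 1
4. ~q, 1
Accessibility: 0R0, 0R1, 1R0, 1R1
The negation has an open branch (countermodel exists).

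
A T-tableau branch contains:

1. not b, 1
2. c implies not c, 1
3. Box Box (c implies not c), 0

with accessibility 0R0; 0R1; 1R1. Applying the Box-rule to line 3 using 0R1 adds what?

Box (c implies not c), 1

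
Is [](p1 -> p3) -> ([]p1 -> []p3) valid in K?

Tableau for the negation ~([](p1 -> p3) -> ([]p1 -> []p3)):
1. ~([](p1 -> p3) -> ([]p1 -> []p3)), w0
2. [](p1 -> p3), w0   [~->-rule on 1]
3. ~([]p1 -> []p3), w0   [~->-rule on 1]
4. []p1, w0   [~->-rule on 3]
5. ~[]p3, w0   [~->-rule on 3]
6. ~p3, w1   [~[]-rule on 5: fresh world w1, w0Rw1]
7. p1 -> p3, w1   [[]-rule on 2 via w0Rw1]
8. p1, w1   [[]-rule on 4 via w0Rw1]
9. p3, w1   [->-rule on 7 (branches; this branch)]
Accessibility: w0Rw1
Branch closes: p3 and ~p3 both at w1.
Every branch of the negation's tableau closes; the branch above is one of them.

Yes, valid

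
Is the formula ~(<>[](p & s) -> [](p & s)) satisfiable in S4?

1. ~(<>[](p & s) -> [](p & s)), w0
2. <>[](p & s), w0
3. ~[](p & s), w0
4. [](p & s), w1
5. p & s, w1
6. p, w1
7. s, w1
8. ~(p & s), w2
9. ~s, w2
Accessibility: w0Rw0, w0Rw1, w0Rw2, w1Rw1, w2Rw2

Satisfiable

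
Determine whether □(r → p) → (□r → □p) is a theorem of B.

Tableau for the negation ¬(□(r → p) → (□r → □p)):
1. ¬(□(r → p) → (□r → □p)), u
2. □(r → p), u
3. ¬(□r → □p), u
4. □r, u
5. ¬□p, u
6. r → p, u
7. r, u
8. p, u
9. ¬p, v
10. r → p, v
11. r, v
12. p, v
Accessibility: uRu, uRv, vRu, vRv
Branch closes: p and ¬p both at v.
All branches of the negation close; one closing branch shown above.

Valid in B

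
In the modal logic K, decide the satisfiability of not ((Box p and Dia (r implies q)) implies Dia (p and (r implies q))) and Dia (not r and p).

No, unsatisfiable

1. not ((Box p and Dia (r implies q)) implies Dia (p and (r implies q))) and Dia (not r and p), w0
2. not ((Box p and Dia (r implies q)) implies Dia (p and (r implies q))), w0
3. Dia (not r and p), w0
4. Box p and Dia (r implies q), w0
5. not Dia (p and (r implies q)), w0
6. Box p, w0
7. Dia (r implies q), w0
8. not r and p, w1
9. not r, w1
10. p, w1
11. not (p and (r implies q)), w1
12. not (r implies q), w1
13. r, w1
14. not q, w1
Accessibility: w0Rw1
Branch closes: r and not r both at w1.
(One branch shown.) All branches close.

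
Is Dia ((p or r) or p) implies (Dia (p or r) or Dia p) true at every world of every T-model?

Valid

Tableau for the negation not (Dia ((p or r) or p) implies (Dia (p or r) or Dia p)):
1. not (Dia ((p or r) or p) implies (Dia (p or r) or Dia p)), 0
2. Dia ((p or r) or p), 0
3. not (Dia (p or r) or Dia p), 0
4. not Dia (p or r), 0
5. not Dia p, 0
6. not (p or r), 0
7. not p, 0
8. not r, 0
9. (p or r) or p, 1
10. not (p or r), 1
11. not p, 1
12. not r, 1
13. p or r, 1
14. r, 1
Accessibility: 0R0, 0R1, 1R1
Branch closes: r and not r both at 1.
All branches of the negation close; one closing branch shown above.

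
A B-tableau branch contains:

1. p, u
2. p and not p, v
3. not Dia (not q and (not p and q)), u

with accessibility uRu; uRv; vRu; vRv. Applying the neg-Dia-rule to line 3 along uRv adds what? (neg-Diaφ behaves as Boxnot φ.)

neg-Diaφ behaves as Boxnot φ: propagate the negated body to each accessible world.

not (not q and (not p and q)), v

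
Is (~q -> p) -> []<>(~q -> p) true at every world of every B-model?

Tableau for the negation ~((~q -> p) -> []<>(~q -> p)):
1. ~((~q -> p) -> []<>(~q -> p)), 0
2. ~q -> p, 0   [~->-rule on 1]
3. ~[]<>(~q -> p), 0   [~->-rule on 1]
4. p, 0   [->-rule on 2 (branches; this branch)]
5. ~<>(~q -> p), 1   [~[]-rule on 3: fresh world 1, 0R1]
6. ~(~q -> p), 0   [~<>-rule on 5 via 1R0]
7. ~q, 0   [~->-rule on 6]
8. ~p, 0   [~->-rule on 6]
Accessibility: 0R0, 0R1, 1R0, 1R1
Branch closes: p and ~p both at 0.
Every branch of the negation's tableau closes; the branch above is one of them.

Yes, valid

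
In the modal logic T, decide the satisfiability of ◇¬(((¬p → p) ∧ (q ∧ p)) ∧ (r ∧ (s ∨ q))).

1. ◇¬(((¬p → p) ∧ (q ∧ p)) ∧ (r ∧ (s ∨ q))), u
2. ¬(((¬p → p) ∧ (q ∧ p)) ∧ (r ∧ (s ∨ q))), v
3. ¬(r ∧ (s ∨ q)), v
4. ¬(s ∨ q), v
5. ¬s, v
6. ¬q, v
Accessibility: uRu, uRv, vRv

Satisfiable (open branch found)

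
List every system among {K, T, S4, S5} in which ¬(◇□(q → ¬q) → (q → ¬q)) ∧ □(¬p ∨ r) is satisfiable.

S4-tableau for the formula:
1. ¬(◇□(q → ¬q) → (q → ¬q)) ∧ □(¬p ∨ r), 0
2. ¬(◇□(q → ¬q) → (q → ¬q)), 0
3. □(¬p ∨ r), 0
4. ◇□(q → ¬q), 0
5. ¬(q → ¬q), 0
6. q, 0
7. ¬p ∨ r, 0
8. r, 0
9. □(q → ¬q), 1
10. ¬p ∨ r, 1
11. q → ¬q, 1
12. r, 1
13. ¬q, 1
Accessibility: 0R0, 0R1, 1R1
Complete open branch: satisfiable in S4, hence also in K, T (this S4-model is also a K-model and a T-model).
S5-tableau for the formula:
1. ¬(◇□(q → ¬q) → (q → ¬q)) ∧ □(¬p ∨ r), 0
2. ¬(◇□(q → ¬q) → (q → ¬q)), 0
3. □(¬p ∨ r), 0
4. ◇□(q → ¬q), 0
5. ¬(q → ¬q), 0
6. q, 0
7. ¬p ∨ r, 0
8. r, 0
9. □(q → ¬q), 1
10. ¬p ∨ r, 1
11. q → ¬q, 0
12. q → ¬q, 1
13. r, 1
14. ¬q, 0
Accessibility: 0R0, 0R1, 1R0, 1R1
Branch closes: q and ¬q both at 0.
Every branch closes (one shown): unsatisfiable in S5.

K, T, S4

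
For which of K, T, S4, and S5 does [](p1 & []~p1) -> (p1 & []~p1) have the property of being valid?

K-tableau for the negation ~([](p1 & []~p1) -> (p1 & []~p1)):
1. ~([](p1 & []~p1) -> (p1 & []~p1)), w0
2. [](p1 & []~p1), w0
3. ~(p1 & []~p1), w0
4. ~[]~p1, w0
5. p1, w1
6. p1 & []~p1, w1
7. []~p1, w1
Accessibility: w0Rw1
Complete open branch: countermodel on a K-frame, so not valid in K.
T-tableau for the negation ~([](p1 & []~p1) -> (p1 & []~p1)):
1. ~([](p1 & []~p1) -> (p1 & []~p1)), w0
2. [](p1 & []~p1), w0
3. ~(p1 & []~p1), w0
4. p1 & []~p1, w0
5. p1, w0
6. []~p1, w0
7. ~p1, w0
Accessibility: w0Rw0
Branch closes: p1 and ~p1 both at w0.
Every branch closes (one shown): valid in T, hence also in S4, S5 (every theorem of T is a theorem of S4 and S5).

T, S4, S5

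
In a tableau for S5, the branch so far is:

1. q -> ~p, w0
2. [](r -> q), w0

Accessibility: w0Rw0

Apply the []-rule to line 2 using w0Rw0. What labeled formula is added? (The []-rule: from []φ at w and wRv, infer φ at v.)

r -> q, w0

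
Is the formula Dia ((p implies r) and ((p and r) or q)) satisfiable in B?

1. Dia ((p implies r) and ((p and r) or q)), w0
2. (p implies r) and ((p and r) or q), w1
3. p implies r, w1
4. (p and r) or q, w1
5. r, w1
6. q, w1
Accessibility: w0Rw0, w0Rw1, w1Rw0, w1Rw1

Satisfiable (open branch found)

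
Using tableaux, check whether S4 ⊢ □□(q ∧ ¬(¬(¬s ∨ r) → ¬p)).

Tableau for the negation ¬□□(q ∧ ¬(¬(¬s ∨ r) → ¬p)):
1. ¬□□(q ∧ ¬(¬(¬s ∨ r) → ¬p)), w0
2. ¬□(q ∧ ¬(¬(¬s ∨ r) → ¬p)), w1
3. ¬(q ∧ ¬(¬(¬s ∨ r) → ¬p)), w2
4. ¬(¬s ∨ r) → ¬p, w2
5. ¬p, w2
Accessibility: w0Rw0, w0Rw1, w0Rw2, w1Rw1, w1Rw2, w2Rw2
The negation has an open branch (countermodel exists).

No, not valid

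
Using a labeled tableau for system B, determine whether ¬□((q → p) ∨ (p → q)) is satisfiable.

1. ¬□((q → p) ∨ (p → q)), u
2. ¬((q → p) ∨ (p → q)), v   [¬□-rule on 1: fresh world v, uRv]
3. ¬(q → p), v   [¬∨-rule on 2]
4. ¬(p → q), v   [¬∨-rule on 2]
5. q, v   [¬→-rule on 3]
6. ¬p, v   [¬→-rule on 3]
7. p, v   [¬→-rule on 4]
8. ¬q, v   [¬→-rule on 4]
Accessibility: uRu, uRv, vRu, vRv
Branch closes: p and ¬p both at v.
All branches of the tableau close; one closing branch shown above.

Unsatisfiable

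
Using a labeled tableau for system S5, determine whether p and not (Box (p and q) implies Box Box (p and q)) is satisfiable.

1. p and not (Box (p and q) implies Box Box (p and q)), w0
2. p, w0
3. not (Box (p and q) implies Box Box (p and q)), w0
4. Box (p and q), w0
5. not Box Box (p and q), w0
6. p and q, w0
7. q, w0
8. not Box (p and q), w1
9. p and q, w1
10. p, w1
11. q, w1
12. not (p and q), w2
13. p and q, w2
14. p, w2
15. q, w2
16. not q, w2
Accessibility: w0Rw0, w0Rw1, w0Rw2, w1Rw0, w1Rw1, w1Rw2, w2Rw0, w2Rw1, w2Rw2
Branch closes: q and not q both at w2.
All branches of the tableau close; one closing branch shown above.

Unsatisfiable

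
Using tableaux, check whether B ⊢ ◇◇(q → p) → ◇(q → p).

Tableau for the negation ¬(◇◇(q → p) → ◇(q → p)):
1. ¬(◇◇(q → p) → ◇(q → p)), 0
2. ◇◇(q → p), 0
3. ¬◇(q → p), 0
4. ¬(q → p), 0
5. q, 0
6. ¬p, 0
7. ◇(q → p), 1
8. ¬(q → p), 1
9. q, 1
10. ¬p, 1
11. q → p, 2
12. p, 2
Accessibility: 0R0, 0R1, 1R0, 1R1, 1R2, 2R1, 2R2
The negation has an open branch (countermodel exists).

Invalid (countermodel exists)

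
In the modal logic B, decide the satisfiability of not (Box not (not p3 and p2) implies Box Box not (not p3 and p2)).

1. not (Box not (not p3 and p2) implies Box Box not (not p3 and p2)), u
2. Box not (not p3 and p2), u
3. not Box Box not (not p3 and p2), u
4. not (not p3 and p2), u
5. not p2, u
6. not Box not (not p3 and p2), v
7. not (not p3 and p2), v
8. not p2, v
9. not p3 and p2, w
10. not p3, w
11. p2, w
Accessibility: uRu, uRv, vRu, vRv, vRw, wRv, wRw

Satisfiable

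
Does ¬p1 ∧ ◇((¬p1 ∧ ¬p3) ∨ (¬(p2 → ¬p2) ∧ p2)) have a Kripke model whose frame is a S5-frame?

Satisfiable

1. ¬p1 ∧ ◇((¬p1 ∧ ¬p3) ∨ (¬(p2 → ¬p2) ∧ p2)), u
2. ¬p1, u
3. ◇((¬p1 ∧ ¬p3) ∨ (¬(p2 → ¬p2) ∧ p2)), u
4. (¬p1 ∧ ¬p3) ∨ (¬(p2 → ¬p2) ∧ p2), v
5. ¬(p2 → ¬p2) ∧ p2, v
6. ¬(p2 → ¬p2), v
7. p2, v
Accessibility: uRu, uRv, vRu, vRv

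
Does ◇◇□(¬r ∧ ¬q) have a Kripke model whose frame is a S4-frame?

1. ◇◇□(¬r ∧ ¬q), u
2. ◇□(¬r ∧ ¬q), v
3. □(¬r ∧ ¬q), w
4. ¬r ∧ ¬q, w
5. ¬r, w
6. ¬q, w
Accessibility: uRu, uRv, uRw, vRv, vRw, wRw

Satisfiable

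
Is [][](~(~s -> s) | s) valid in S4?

Valid in S4

Tableau for the negation ~[][](~(~s -> s) | s):
1. ~[][](~(~s -> s) | s), w0
2. ~[](~(~s -> s) | s), w1
3. ~(~(~s -> s) | s), w2
4. ~s -> s, w2
5. ~s, w2
6. s, w2
Accessibility: w0Rw0, w0Rw1, w0Rw2, w1Rw1, w1Rw2, w2Rw2
Branch closes: s and ~s both at w2.
All branches of the negation close; one closing branch shown above.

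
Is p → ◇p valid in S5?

Tableau for the negation ¬(p → ◇p):
1. ¬(p → ◇p), u
2. p, u
3. ¬◇p, u
4. ¬p, u
Accessibility: uRu
Branch closes: p and ¬p both at u.
Every branch of the negation's tableau closes; the branch above is one of them.

Yes, valid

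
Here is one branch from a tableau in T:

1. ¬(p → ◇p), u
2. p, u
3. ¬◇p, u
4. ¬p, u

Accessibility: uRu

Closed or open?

Yes, closed

Both p and ¬p appear at u.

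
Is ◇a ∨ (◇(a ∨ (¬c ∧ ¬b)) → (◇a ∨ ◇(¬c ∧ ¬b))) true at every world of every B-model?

Tableau for the negation ¬(◇a ∨ (◇(a ∨ (¬c ∧ ¬b)) → (◇a ∨ ◇(¬c ∧ ¬b)))):
1. ¬(◇a ∨ (◇(a ∨ (¬c ∧ ¬b)) → (◇a ∨ ◇(¬c ∧ ¬b)))), w0
2. ¬◇a, w0   [¬∨-rule on 1]
3. ¬(◇(a ∨ (¬c ∧ ¬b)) → (◇a ∨ ◇(¬c ∧ ¬b))), w0   [¬∨-rule on 1]
4. ◇(a ∨ (¬c ∧ ¬b)), w0   [¬→-rule on 3]
5. ¬(◇a ∨ ◇(¬c ∧ ¬b)), w0   [¬→-rule on 3]
6. ¬◇(¬c ∧ ¬b), w0   [¬∨-rule on 5]
7. ¬a, w0   [¬◇-rule on 2 via w0Rw0]
8. ¬(¬c ∧ ¬b), w0   [¬◇-rule on 6 via w0Rw0]
9. b, w0   [¬∧-rule on 8 (branches; this branch)]
10. a ∨ (¬c ∧ ¬b), w1   [◇-rule on 4: fresh world w1, w0Rw1]
11. ¬a, w1   [¬◇-rule on 2 via w0Rw1]
12. ¬(¬c ∧ ¬b), w1   [¬◇-rule on 6 via w0Rw1]
13. ¬c ∧ ¬b, w1   [∨-rule on 10 (branches; this branch)]
14. ¬c, w1   [∧-rule on 13]
15. ¬b, w1   [∧-rule on 13]
16. b, w1   [¬∧-rule on 12 (branches; this branch)]
Accessibility: w0Rw0, w0Rw1, w1Rw0, w1Rw1
Branch closes: b and ¬b both at w1.
Every branch of the negation's tableau closes; the branch above is one of them.

Valid in B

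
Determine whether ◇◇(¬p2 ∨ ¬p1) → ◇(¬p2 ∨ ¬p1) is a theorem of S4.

Valid

Tableau for the negation ¬(◇◇(¬p2 ∨ ¬p1) → ◇(¬p2 ∨ ¬p1)):
1. ¬(◇◇(¬p2 ∨ ¬p1) → ◇(¬p2 ∨ ¬p1)), 0
2. ◇◇(¬p2 ∨ ¬p1), 0
3. ¬◇(¬p2 ∨ ¬p1), 0
4. ¬(¬p2 ∨ ¬p1), 0
5. p2, 0
6. p1, 0
7. ◇(¬p2 ∨ ¬p1), 1
8. ¬(¬p2 ∨ ¬p1), 1
9. p2, 1
10. p1, 1
11. ¬p2 ∨ ¬p1, 2
12. ¬(¬p2 ∨ ¬p1), 2
13. p2, 2
14. p1, 2
15. ¬p1, 2
Accessibility: 0R0, 0R1, 0R2, 1R1, 1R2, 2R2
Branch closes: p1 and ¬p1 both at 2.
Every branch of the negation's tableau closes; the branch above is one of them.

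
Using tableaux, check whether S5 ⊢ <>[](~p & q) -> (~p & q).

Valid in S5

Tableau for the negation ~(<>[](~p & q) -> (~p & q)):
1. ~(<>[](~p & q) -> (~p & q)), w0
2. <>[](~p & q), w0
3. ~(~p & q), w0
4. ~q, w0
5. [](~p & q), w1
6. ~p & q, w0
7. ~p, w0
8. q, w0
Accessibility: w0Rw0, w0Rw1, w1Rw0, w1Rw1
Branch closes: q and ~q both at w0.
All branches of the negation close; one closing branch shown above.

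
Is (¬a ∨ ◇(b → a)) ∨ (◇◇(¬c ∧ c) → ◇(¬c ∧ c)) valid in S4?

Tableau for the negation ¬((¬a ∨ ◇(b → a)) ∨ (◇◇(¬c ∧ c) → ◇(¬c ∧ c))):
1. ¬((¬a ∨ ◇(b → a)) ∨ (◇◇(¬c ∧ c) → ◇(¬c ∧ c))), w0
2. ¬(¬a ∨ ◇(b → a)), w0   [¬∨-rule on 1]
3. ¬(◇◇(¬c ∧ c) → ◇(¬c ∧ c)), w0   [¬∨-rule on 1]
4. a, w0   [¬∨-rule on 2]
5. ¬◇(b → a), w0   [¬∨-rule on 2]
6. ◇◇(¬c ∧ c), w0   [¬→-rule on 3]
7. ¬◇(¬c ∧ c), w0   [¬→-rule on 3]
8. ¬(b → a), w0   [¬◇-rule on 5 via w0Rw0]
9. b, w0   [¬→-rule on 8]
10. ¬a, w0   [¬→-rule on 8]
Accessibility: w0Rw0
Branch closes: a and ¬a both at w0.
Every branch of the negation's tableau closes; the branch above is one of them.

Valid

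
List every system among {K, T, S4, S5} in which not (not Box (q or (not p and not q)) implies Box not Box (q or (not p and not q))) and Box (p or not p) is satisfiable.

K, T, S4

S5-tableau for the formula:
1. not (not Box (q or (not p and not q)) implies Box not Box (q or (not p and not q))) and Box (p or not p), u
2. not (not Box (q or (not p and not q)) implies Box not Box (q or (not p and not q))), u
3. Box (p or not p), u
4. not Box (q or (not p and not q)), u
5. not Box not Box (q or (not p and not q)), u
6. p or not p, u
7. not p, u
8. not (q or (not p and not q)), v
9. not q, v
10. not (not p and not q), v
11. p or not p, v
12. p, v
13. Box (q or (not p and not q)), w
14. p or not p, w
15. q or (not p and not q), u
16. q or (not p and not q), v
17. q or (not p and not q), w
18. not p, w
19. not p and not q, u
20. not q, u
21. not p and not q, v
22. not p, v
Accessibility: uRu, uRv, uRw, vRu, vRv, vRw, wRu, wRv, wRw
Branch closes: p and not p both at v.
Every branch closes (one shown): unsatisfiable in S5.
S4-tableau for the formula:
1. not (not Box (q or (not p and not q)) implies Box not Box (q or (not p and not q))) and Box (p or not p), u
2. not (not Box (q or (not p and not q)) implies Box not Box (q or (not p and not q))), u
3. Box (p or not p), u
4. not Box (q or (not p and not q)), u
5. not Box not Box (q or (not p and not q)), u
6. p or not p, u
7. not p, u
8. not (q or (not p and not q)), v
9. not q, v
10. not (not p and not q), v
11. p or not p, v
12. p, v
13. Box (q or (not p and not q)), w
14. p or not p, w
15. q or (not p and not q), w
16. not p, w
17. not p and not q, w
18. not q, w
Accessibility: uRu, uRv, uRw, vRv, wRw
Complete open branch: satisfiable in S4, hence also in K, T (this S4-model is also a K-model and a T-model).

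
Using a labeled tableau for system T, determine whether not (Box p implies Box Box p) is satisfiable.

Yes, satisfiable

1. not (Box p implies Box Box p), u
2. Box p, u   [neg-implies-rule on 1]
3. not Box Box p, u   [neg-implies-rule on 1]
4. p, u   [Box-rule on 2 via uRu]
5. not Box p, v   [neg-Box-rule on 3: fresh world v, uRv]
6. p, v   [Box-rule on 2 via uRv]
7. not p, w   [neg-Box-rule on 5: fresh world w, vRw]
Accessibility: uRu, uRv, vRv, vRw, wRw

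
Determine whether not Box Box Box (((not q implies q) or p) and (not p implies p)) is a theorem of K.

Not valid

Tableau for the negation Box Box Box (((not q implies q) or p) and (not p implies p)):
1. Box Box Box (((not q implies q) or p) and (not p implies p)), u
The negation has an open branch (countermodel exists).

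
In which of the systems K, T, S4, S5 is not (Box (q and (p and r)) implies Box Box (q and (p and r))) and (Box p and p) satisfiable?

S4-tableau for the formula:
1. not (Box (q and (p and r)) implies Box Box (q and (p and r))) and (Box p and p), u
2. not (Box (q and (p and r)) implies Box Box (q and (p and r))), u
3. Box p and p, u
4. Box (q and (p and r)), u
5. not Box Box (q and (p and r)), u
6. Box p, u
7. p, u
8. q and (p and r), u
9. q, u
10. p and r, u
11. r, u
12. not Box (q and (p and r)), v
13. q and (p and r), v
14. q, v
15. p and r, v
16. p, v
17. r, v
18. not (q and (p and r)), w
19. q and (p and r), w
20. q, w
21. p and r, w
22. p, w
23. r, w
24. not (p and r), w
25. not r, w
Accessibility: uRu, uRv, uRw, vRv, vRw, wRw
Branch closes: r and not r both at w.
Every branch closes (one shown): unsatisfiable in S4, hence also in S5 (every S5-frame is an S4-frame).
T-tableau for the formula:
1. not (Box (q and (p and r)) implies Box Box (q and (p and r))) and (Box p and p), u
2. not (Box (q and (p and r)) implies Box Box (q and (p and r))), u
3. Box p and p, u
4. Box (q and (p and r)), u
5. not Box Box (q and (p and r)), u
6. Box p, u
7. p, u
8. q and (p and r), u
9. q, u
10. p and r, u
11. r, u
12. not Box (q and (p and r)), v
13. q and (p and r), v
14. q, v
15. p and r, v
16. p, v
17. r, v
18. not (q and (p and r)), w
19. not (p and r), w
20. not r, w
Accessibility: uRu, uRv, vRv, vRw, wRw
Complete open branch: satisfiable in T, hence also in K (this T-model is also a K-model).

K, T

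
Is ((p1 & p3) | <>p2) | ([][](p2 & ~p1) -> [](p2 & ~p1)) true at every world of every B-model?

Yes, valid

Tableau for the negation ~(((p1 & p3) | <>p2) | ([][](p2 & ~p1) -> [](p2 & ~p1))):
1. ~(((p1 & p3) | <>p2) | ([][](p2 & ~p1) -> [](p2 & ~p1))), w0
2. ~((p1 & p3) | <>p2), w0
3. ~([][](p2 & ~p1) -> [](p2 & ~p1)), w0
4. ~(p1 & p3), w0
5. ~<>p2, w0
6. [][](p2 & ~p1), w0
7. ~[](p2 & ~p1), w0
8. ~p2, w0
9. [](p2 & ~p1), w0
10. p2 & ~p1, w0
11. p2, w0
12. ~p1, w0
Accessibility: w0Rw0
Branch closes: p2 and ~p2 both at w0.
Every branch of the negation's tableau closes; the branch above is one of them.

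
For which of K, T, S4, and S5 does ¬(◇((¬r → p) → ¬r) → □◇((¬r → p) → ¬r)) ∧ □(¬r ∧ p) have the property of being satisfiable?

K-tableau for the formula:
1. ¬(◇((¬r → p) → ¬r) → □◇((¬r → p) → ¬r)) ∧ □(¬r ∧ p), w0
2. ¬(◇((¬r → p) → ¬r) → □◇((¬r → p) → ¬r)), w0   [∧-rule on 1]
3. □(¬r ∧ p), w0   [∧-rule on 1]
4. ◇((¬r → p) → ¬r), w0   [¬→-rule on 2]
5. ¬□◇((¬r → p) → ¬r), w0   [¬→-rule on 2]
6. (¬r → p) → ¬r, w1   [◇-rule on 4: fresh world w1, w0Rw1]
7. ¬r ∧ p, w1   [□-rule on 3 via w0Rw1]
8. ¬r, w1   [∧-rule on 7]
9. p, w1   [∧-rule on 7]
10. ¬◇((¬r → p) → ¬r), w2   [¬□-rule on 5: fresh world w2, w0Rw2]
11. ¬r ∧ p, w2   [□-rule on 3 via w0Rw2]
12. ¬r, w2   [∧-rule on 11]
13. p, w2   [∧-rule on 11]
Accessibility: w0Rw1, w0Rw2
Complete open branch: satisfiable in K.
T-tableau for the formula:
1. ¬(◇((¬r → p) → ¬r) → □◇((¬r → p) → ¬r)) ∧ □(¬r ∧ p), w0
2. ¬(◇((¬r → p) → ¬r) → □◇((¬r → p) → ¬r)), w0   [∧-rule on 1]
3. □(¬r ∧ p), w0   [∧-rule on 1]
4. ◇((¬r → p) → ¬r), w0   [¬→-rule on 2]
5. ¬□◇((¬r → p) → ¬r), w0   [¬→-rule on 2]
6. ¬r ∧ p, w0   [□-rule on 3 via w0Rw0]
7. ¬r, w0   [∧-rule on 6]
8. p, w0   [∧-rule on 6]
9. (¬r → p) → ¬r, w1   [◇-rule on 4: fresh world w1, w0Rw1]
10. ¬r ∧ p, w1   [□-rule on 3 via w0Rw1]
11. ¬r, w1   [∧-rule on 10]
12. p, w1   [∧-rule on 10]
13. ¬◇((¬r → p) → ¬r), w2   [¬□-rule on 5: fresh world w2, w0Rw2]
14. ¬r ∧ p, w2   [□-rule on 3 via w0Rw2]
15. ¬r, w2   [∧-rule on 14]
16. p, w2   [∧-rule on 14]
17. ¬((¬r → p) → ¬r), w2   [¬◇-rule on 13 via w2Rw2]
18. ¬r → p, w2   [¬→-rule on 17]
19. r, w2   [¬→-rule on 17]
Accessibility: w0Rw0, w0Rw1, w0Rw2, w1Rw1, w2Rw2
Branch closes: r and ¬r both at w2.
Every branch closes (one shown): unsatisfiable in T, hence also in S4, S5 (every S4/S5-frame is a T-frame).

K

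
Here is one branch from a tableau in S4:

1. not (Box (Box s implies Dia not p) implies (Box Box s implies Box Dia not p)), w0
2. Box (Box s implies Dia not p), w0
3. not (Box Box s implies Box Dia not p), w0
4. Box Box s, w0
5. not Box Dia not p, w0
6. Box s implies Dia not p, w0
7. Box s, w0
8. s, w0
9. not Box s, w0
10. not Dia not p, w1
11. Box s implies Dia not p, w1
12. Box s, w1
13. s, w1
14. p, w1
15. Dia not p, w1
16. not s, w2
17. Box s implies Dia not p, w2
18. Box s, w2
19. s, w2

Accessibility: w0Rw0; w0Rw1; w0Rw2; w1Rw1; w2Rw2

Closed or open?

Yes, closed

Both s and not s appear at w2.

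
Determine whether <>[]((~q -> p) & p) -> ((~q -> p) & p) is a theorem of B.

Tableau for the negation ~(<>[]((~q -> p) & p) -> ((~q -> p) & p)):
1. ~(<>[]((~q -> p) & p) -> ((~q -> p) & p)), u
2. <>[]((~q -> p) & p), u   [~->-rule on 1]
3. ~((~q -> p) & p), u   [~->-rule on 1]
4. ~(~q -> p), u   [~&-rule on 3 (branches; this branch)]
5. ~q, u   [~->-rule on 4]
6. ~p, u   [~->-rule on 4]
7. []((~q -> p) & p), v   [<>-rule on 2: fresh world v, uRv]
8. (~q -> p) & p, u   [[]-rule on 7 via vRu]
9. ~q -> p, u   [&-rule on 8]
10. p, u   [&-rule on 8]
Accessibility: uRu, uRv, vRu, vRv
Branch closes: p and ~p both at u.
Every branch of the negation's tableau closes; the branch above is one of them.

Valid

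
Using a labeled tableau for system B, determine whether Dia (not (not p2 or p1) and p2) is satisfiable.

1. Dia (not (not p2 or p1) and p2), 0
2. not (not p2 or p1) and p2, 1
3. not (not p2 or p1), 1
4. p2, 1
5. not p1, 1
Accessibility: 0R0, 0R1, 1R0, 1R1

Satisfiable (open branch found)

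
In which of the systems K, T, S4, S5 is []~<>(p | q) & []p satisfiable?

K

K-tableau for the formula:
1. []~<>(p | q) & []p, u
2. []~<>(p | q), u
3. []p, u
Complete open branch: satisfiable in K.
T-tableau for the formula:
1. []~<>(p | q) & []p, u
2. []~<>(p | q), u
3. []p, u
4. ~<>(p | q), u
5. p, u
6. ~(p | q), u
7. ~p, u
8. ~q, u
Accessibility: uRu
Branch closes: p and ~p both at u.
Every branch closes (one shown): unsatisfiable in T, hence also in S4, S5 (every S4/S5-frame is a T-frame).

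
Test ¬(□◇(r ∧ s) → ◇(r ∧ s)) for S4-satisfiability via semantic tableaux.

1. ¬(□◇(r ∧ s) → ◇(r ∧ s)), 0
2. □◇(r ∧ s), 0
3. ¬◇(r ∧ s), 0
4. ◇(r ∧ s), 0
5. ¬(r ∧ s), 0
6. ¬s, 0
7. r ∧ s, 1
8. r, 1
9. s, 1
10. ◇(r ∧ s), 1
11. ¬(r ∧ s), 1
12. ¬s, 1
Accessibility: 0R0, 0R1, 1R1
Branch closes: s and ¬s both at 1.
All branches of the tableau close; one closing branch shown above.

No, unsatisfiable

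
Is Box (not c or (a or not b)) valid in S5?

Tableau for the negation not Box (not c or (a or not b)):
1. not Box (not c or (a or not b)), w0
2. not (not c or (a or not b)), w1
3. c, w1
4. not (a or not b), w1
5. not a, w1
6. b, w1
Accessibility: w0Rw0, w0Rw1, w1Rw0, w1Rw1
The negation has an open branch (countermodel exists).

Invalid (countermodel exists)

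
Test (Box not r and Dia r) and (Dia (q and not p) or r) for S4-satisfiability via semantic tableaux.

Unsatisfiable

1. (Box not r and Dia r) and (Dia (q and not p) or r), u
2. Box not r and Dia r, u
3. Dia (q and not p) or r, u
4. Box not r, u
5. Dia r, u
6. not r, u
7. Dia (q and not p), u
8. r, v
9. not r, v
Accessibility: uRu, uRv, vRv
Branch closes: r and not r both at v.
(One branch shown.) All branches close.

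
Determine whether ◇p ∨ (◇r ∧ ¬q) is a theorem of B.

Invalid (countermodel exists)

Tableau for the negation ¬(◇p ∨ (◇r ∧ ¬q)):
1. ¬(◇p ∨ (◇r ∧ ¬q)), u
2. ¬◇p, u
3. ¬(◇r ∧ ¬q), u
4. ¬p, u
5. q, u
Accessibility: uRu
The negation has an open branch (countermodel exists).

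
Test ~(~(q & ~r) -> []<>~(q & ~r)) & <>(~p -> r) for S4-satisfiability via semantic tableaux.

1. ~(~(q & ~r) -> []<>~(q & ~r)) & <>(~p -> r), u
2. ~(~(q & ~r) -> []<>~(q & ~r)), u   [&-rule on 1]
3. <>(~p -> r), u   [&-rule on 1]
4. ~(q & ~r), u   [~->-rule on 2]
5. ~[]<>~(q & ~r), u   [~->-rule on 2]
6. r, u   [~&-rule on 4 (branches; this branch)]
7. ~p -> r, v   [<>-rule on 3: fresh world v, uRv]
8. r, v   [->-rule on 7 (branches; this branch)]
9. ~<>~(q & ~r), w   [~[]-rule on 5: fresh world w, uRw]
10. q & ~r, w   [~<>-rule on 9 via wRw]
11. q, w   [&-rule on 10]
12. ~r, w   [&-rule on 10]
Accessibility: uRu, uRv, uRw, vRv, wRw

Yes, satisfiable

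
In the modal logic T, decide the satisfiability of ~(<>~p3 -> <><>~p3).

Unsatisfiable (every branch closes)

1. ~(<>~p3 -> <><>~p3), u
2. <>~p3, u
3. ~<><>~p3, u
4. ~<>~p3, u
5. p3, u
6. ~p3, v
7. ~<>~p3, v
8. p3, v
Accessibility: uRu, uRv, vRv
Branch closes: p3 and ~p3 both at v.
Every branch closes; the branch above is one of them.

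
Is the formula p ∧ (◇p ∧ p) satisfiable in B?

1. p ∧ (◇p ∧ p), u
2. p, u   [∧-rule on 1]
3. ◇p ∧ p, u   [∧-rule on 1]
4. ◇p, u   [∧-rule on 3]
5. p, v   [◇-rule on 4: fresh world v, uRv]
Accessibility: uRu, uRv, vRu, vRv

Satisfiable (open branch found)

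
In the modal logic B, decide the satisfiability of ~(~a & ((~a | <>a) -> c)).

1. ~(~a & ((~a | <>a) -> c)), 0
2. ~((~a | <>a) -> c), 0
3. ~a | <>a, 0
4. ~c, 0
5. <>a, 0
6. a, 1
Accessibility: 0R0, 0R1, 1R0, 1R1

Satisfiable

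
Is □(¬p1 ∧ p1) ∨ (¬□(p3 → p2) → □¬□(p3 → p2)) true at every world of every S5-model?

Yes, valid

Tableau for the negation ¬(□(¬p1 ∧ p1) ∨ (¬□(p3 → p2) → □¬□(p3 → p2))):
1. ¬(□(¬p1 ∧ p1) ∨ (¬□(p3 → p2) → □¬□(p3 → p2))), 0
2. ¬□(¬p1 ∧ p1), 0   [¬∨-rule on 1]
3. ¬(¬□(p3 → p2) → □¬□(p3 → p2)), 0   [¬∨-rule on 1]
4. ¬□(p3 → p2), 0   [¬→-rule on 3]
5. ¬□¬□(p3 → p2), 0   [¬→-rule on 3]
6. ¬(¬p1 ∧ p1), 1   [¬□-rule on 2: fresh world 1, 0R1]
7. ¬p1, 1   [¬∧-rule on 6 (branches; this branch)]
8. ¬(p3 → p2), 2   [¬□-rule on 4: fresh world 2, 0R2]
9. p3, 2   [¬→-rule on 8]
10. ¬p2, 2   [¬→-rule on 8]
11. □(p3 → p2), 3   [¬□-rule on 5: fresh world 3, 0R3]
12. p3 → p2, 0   [□-rule on 11 via 3R0]
13. p3 → p2, 1   [□-rule on 11 via 3R1]
14. p3 → p2, 2   [□-rule on 11 via 3R2]
15. p3 → p2, 3   [□-rule on 11 via 3R3]
16. p2, 0   [→-rule on 12 (branches; this branch)]
17. p2, 1   [→-rule on 13 (branches; this branch)]
18. p2, 2   [→-rule on 14 (branches; this branch)]
Accessibility: 0R0, 0R1, 0R2, 0R3, 1R0, 1R1, 1R2, 1R3, 2R0, 2R1, 2R2, 2R3, 3R0, 3R1, 3R2, 3R3
Branch closes: p2 and ¬p2 both at 2.
All branches of the negation close; one closing branch shown above.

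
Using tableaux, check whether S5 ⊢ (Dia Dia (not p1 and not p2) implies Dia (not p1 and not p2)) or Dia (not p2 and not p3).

Valid

Tableau for the negation not ((Dia Dia (not p1 and not p2) implies Dia (not p1 and not p2)) or Dia (not p2 and not p3)):
1. not ((Dia Dia (not p1 and not p2) implies Dia (not p1 and not p2)) or Dia (not p2 and not p3)), w0
2. not (Dia Dia (not p1 and not p2) implies Dia (not p1 and not p2)), w0
3. not Dia (not p2 and not p3), w0
4. Dia Dia (not p1 and not p2), w0
5. not Dia (not p1 and not p2), w0
6. not (not p2 and not p3), w0
7. not (not p1 and not p2), w0
8. p3, w0
9. p2, w0
10. Dia (not p1 and not p2), w1
11. not (not p2 and not p3), w1
12. not (not p1 and not p2), w1
13. p3, w1
14. p2, w1
15. not p1 and not p2, w2
16. not p1, w2
17. not p2, w2
18. not (not p2 and not p3), w2
19. not (not p1 and not p2), w2
20. p3, w2
21. p2, w2
Accessibility: w0Rw0, w0Rw1, w0Rw2, w1Rw0, w1Rw1, w1Rw2, w2Rw0, w2Rw1, w2Rw2
Branch closes: p2 and not p2 both at w2.
All branches of the negation close; one closing branch shown above.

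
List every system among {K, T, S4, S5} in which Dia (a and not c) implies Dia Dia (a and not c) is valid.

T, S4, S5

T-tableau for the negation not (Dia (a and not c) implies Dia Dia (a and not c)):
1. not (Dia (a and not c) implies Dia Dia (a and not c)), 0
2. Dia (a and not c), 0   [neg-implies-rule on 1]
3. not Dia Dia (a and not c), 0   [neg-implies-rule on 1]
4. not Dia (a and not c), 0   [neg-Dia-rule on 3 via 0R0]
5. not (a and not c), 0   [neg-Dia-rule on 4 via 0R0]
6. c, 0   [neg-and-rule on 5 (branches; this branch)]
7. a and not c, 1   [Dia-rule on 2: fresh world 1, 0R1]
8. a, 1   [and-rule on 7]
9. not c, 1   [and-rule on 7]
10. not Dia (a and not c), 1   [neg-Dia-rule on 3 via 0R1]
11. not (a and not c), 1   [neg-Dia-rule on 4 via 0R1]
12. c, 1   [neg-and-rule on 11 (branches; this branch)]
Accessibility: 0R0, 0R1, 1R1
Branch closes: c and not c both at 1.
Every branch closes (one shown): valid in T, hence also in S4, S5 (every theorem of T is a theorem of S4 and S5).
K-tableau for the negation not (Dia (a and not c) implies Dia Dia (a and not c)):
1. not (Dia (a and not c) implies Dia Dia (a and not c)), 0
2. Dia (a and not c), 0   [neg-implies-rule on 1]
3. not Dia Dia (a and not c), 0   [neg-implies-rule on 1]
4. a and not c, 1   [Dia-rule on 2: fresh world 1, 0R1]
5. a, 1   [and-rule on 4]
6. not c, 1   [and-rule on 4]
7. not Dia (a and not c), 1   [neg-Dia-rule on 3 via 0R1]
Accessibility: 0R1
Complete open branch: countermodel on a K-frame, so not valid in K.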